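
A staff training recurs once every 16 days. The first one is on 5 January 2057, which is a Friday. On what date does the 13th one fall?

16 July 2057

The 13th occurrence is 12 intervals after the first: 12 × 16 = 192 days after 5 January 2057.
January has 31 days — 26 days to the end of January leaves 166.
February has 28 days (138 left).
March has 31 days (107 left).
April has 30 days (77 left).
May has 31 days (46 left).
June has 30 days (16 left).
16 days into July → 16 July 2057.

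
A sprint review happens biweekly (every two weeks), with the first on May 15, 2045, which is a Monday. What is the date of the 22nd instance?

March 5, 2046

The 22nd occurrence is 21 intervals after the first: 21 × 14 = 294 days after May 15, 2045.
May has 31 days — 16 days to the end of May leaves 278.
June has 30 days (248 left).
July has 31 days (217 left).
August has 31 days (186 left).
September has 30 days (156 left).
October has 31 days (125 left).
November has 30 days (95 left).
December has 31 days (64 left).
January has 31 days (33 left).
February has 28 days (5 left).
5 days into March → March 5, 2046.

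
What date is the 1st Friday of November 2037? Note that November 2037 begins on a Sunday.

November 2037 begins on a Sunday, so the first Friday is November 6 (5 days later).

6 November 2037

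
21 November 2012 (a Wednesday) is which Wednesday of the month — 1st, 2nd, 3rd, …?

Day 21 falls in week ⌈21/7⌉ of the month.
Days 1–7 hold the 1st Wednesday, 8–14 the 2nd, 15–21 the 3rd, 22–28 the 4th, 29–31 the 5th.
21 is in the range for the 3rd.

3rd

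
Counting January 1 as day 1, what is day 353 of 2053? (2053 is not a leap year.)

January has 31 days (353 − 31 = 322 remain).
February has 28 days (322 − 28 = 294 remain).
March has 31 days (294 − 31 = 263 remain).
April has 30 days (263 − 30 = 233 remain).
May has 31 days (233 − 31 = 202 remain).
June has 30 days (202 − 30 = 172 remain).
July has 31 days (172 − 31 = 141 remain).
August has 31 days (141 − 31 = 110 remain).
September has 30 days (110 − 30 = 80 remain).
October has 31 days (80 − 31 = 49 remain).
November has 30 days (49 − 30 = 19 remain).
19 into December → December 19.

19 December 2053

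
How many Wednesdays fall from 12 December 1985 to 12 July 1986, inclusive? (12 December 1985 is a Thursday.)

30

12 December 1985 is a Thursday; the first Wednesday on or after it is 18 December 1985 (6 days later).
From 18 December 1985 to 12 July 1986: 13 + 31 + 28 + 31 + 30 + 31 + 30 + 12 = 206 days (rest of December, January, February, March, April, May, June, July).
206 ÷ 7 = 29 full weeks with remainder 3, so 29 more Wednesdays after the first → 30.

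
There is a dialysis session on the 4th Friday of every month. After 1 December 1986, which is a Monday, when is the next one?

26 December 1986

December 1986 starts on a Monday; its first Friday is the 5th, so the 4th Friday is the 26th — 26 December 1986.
26 December 1986 is after 1 December 1986, so that is the next one.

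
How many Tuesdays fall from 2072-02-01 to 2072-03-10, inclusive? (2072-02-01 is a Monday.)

2072-02-01 is a Monday; the first Tuesday on or after it is 2072-02-02 (1 day later).
From 2072-02-02 to 2072-03-10: 27 + 10 = 37 days (rest of February, March).
37 ÷ 7 = 5 full weeks with remainder 2, so 5 more Tuesdays after the first → 6.

6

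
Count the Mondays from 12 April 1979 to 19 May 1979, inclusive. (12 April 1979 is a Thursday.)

5

12 April 1979 is a Thursday; the first Monday on or after it is 16 April 1979 (4 days later).
From 16 April 1979 to 19 May 1979: 14 + 19 = 33 days (rest of April, May).
33 ÷ 7 = 4 full weeks with remainder 5, so 4 more Mondays after the first → 5.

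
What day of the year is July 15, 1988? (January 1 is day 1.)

197

Days in months before July: 31 + 29 + 31 + 30 + 31 + 30 = 182.
Plus 15 days into July → day 197.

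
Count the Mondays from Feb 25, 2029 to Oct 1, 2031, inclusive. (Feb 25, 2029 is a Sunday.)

Feb 25, 2029 is a Sunday; the first Monday on or after it is Feb 26, 2029 (1 day later).
From Feb 26, 2029 to Oct 1, 2031: 308 + 365 + 274 = 947 days (rest of 2029, 2030, to Oct 1, 2031 in 2031).
947 ÷ 7 = 135 full weeks with remainder 2, so 135 more Mondays after the first → 136.

136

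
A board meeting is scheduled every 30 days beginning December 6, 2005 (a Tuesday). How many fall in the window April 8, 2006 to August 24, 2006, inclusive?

4

Occurrences land 30·i days after December 6, 2005 for i = 0, 1, 2, …
April 8, 2006 is 123 days after the start; 123 ÷ 30 = 4 remainder 3; since the remainder is 3, round up to i = 5. First occurrence in the window: #6 on May 5, 2006 (5×30 = 150 days in).
August 24, 2006 is 261 days after the start; 261 ÷ 30 = 8 remainder 21. Last occurrence in the window: #9 on August 3, 2006.
Occurrences #6 through #9: 4 in total.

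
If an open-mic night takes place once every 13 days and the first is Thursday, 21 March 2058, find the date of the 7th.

7 June 2058

The 7th occurrence is 6 intervals after the first: 6 × 13 = 78 days after 21 March 2058.
March has 31 days — 10 days to the end of March leaves 68.
April has 30 days (38 left).
May has 31 days (7 left).
7 days into June → 7 June 2058.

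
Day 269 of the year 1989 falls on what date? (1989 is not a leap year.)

January has 31 days (269 − 31 = 238 remain).
February has 28 days (238 − 28 = 210 remain).
March has 31 days (210 − 31 = 179 remain).
April has 30 days (179 − 30 = 149 remain).
May has 31 days (149 − 31 = 118 remain).
June has 30 days (118 − 30 = 88 remain).
July has 31 days (88 − 31 = 57 remain).
August has 31 days (57 − 31 = 26 remain).
26 into September → September 26.

September 26, 1989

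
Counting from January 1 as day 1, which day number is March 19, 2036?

79

Days in months before March: 31 + 29 = 60.
Plus 19 days into March → day 79.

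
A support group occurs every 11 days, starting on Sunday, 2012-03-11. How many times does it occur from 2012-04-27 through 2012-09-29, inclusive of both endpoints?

14

Occurrences land 11·i days after 2012-03-11 for i = 0, 1, 2, …
2012-04-27 is 47 days after the start; 47 ÷ 11 = 4 remainder 3; since the remainder is 3, round up to i = 5. First occurrence in the window: #6 on 2012-05-05 (5×11 = 55 days in).
2012-09-29 is 202 days after the start; 202 ÷ 11 = 18 remainder 4. Last occurrence in the window: #19 on 2012-09-25.
Occurrences #6 through #19: 14 in total.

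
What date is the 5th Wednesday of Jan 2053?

Jan 29, 2053

The first Wednesday of Jan 2053 is Jan 1.
The 5th Wednesday is 4 weeks later: 1 + 28 = 29.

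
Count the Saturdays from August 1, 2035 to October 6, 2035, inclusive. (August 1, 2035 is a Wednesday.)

August 1, 2035 is a Wednesday; the first Saturday on or after it is August 4, 2035 (3 days later).
From August 4, 2035 to October 6, 2035: 27 + 30 + 6 = 63 days (rest of August, September, October).
63 ÷ 7 = 9 full weeks with remainder 0, so 9 more Saturdays after the first → 10.

10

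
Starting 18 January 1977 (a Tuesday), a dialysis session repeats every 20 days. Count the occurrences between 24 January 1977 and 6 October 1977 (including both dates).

13

Occurrences land 20·i days after 18 January 1977 for i = 0, 1, 2, …
24 January 1977 is 6 days after the start; 6 ÷ 20 = 0 remainder 6; since the remainder is 6, round up to i = 1. First occurrence in the window: #2 on 7 February 1977 (1×20 = 20 days in).
6 October 1977 is 261 days after the start; 261 ÷ 20 = 13 remainder 1. Last occurrence in the window: #14 on 5 October 1977.
Occurrences #2 through #14: 13 in total.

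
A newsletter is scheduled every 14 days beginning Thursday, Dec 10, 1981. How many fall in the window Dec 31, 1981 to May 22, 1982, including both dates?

10

Occurrences land 14·i days after Dec 10, 1981 for i = 0, 1, 2, …
Dec 31, 1981 is 21 days after the start; 21 ÷ 14 = 1 remainder 7; since the remainder is 7, round up to i = 2. First occurrence in the window: #3 on Jan 7, 1982 (2×14 = 28 days in).
May 22, 1982 is 163 days after the start; 163 ÷ 14 = 11 remainder 9. Last occurrence in the window: #12 on May 13, 1982.
Occurrences #3 through #12: 10 in total.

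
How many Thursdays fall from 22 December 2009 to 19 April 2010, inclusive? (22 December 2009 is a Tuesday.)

17

22 December 2009 is a Tuesday; the first Thursday on or after it is 24 December 2009 (2 days later).
From 24 December 2009 to 19 April 2010: 7 + 31 + 28 + 31 + 19 = 116 days (rest of December, January, February, March, April).
116 ÷ 7 = 16 full weeks with remainder 4, so 16 more Thursdays after the first → 17.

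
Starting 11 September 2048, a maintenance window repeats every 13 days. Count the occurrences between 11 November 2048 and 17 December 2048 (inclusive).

3

Occurrences land 13·i days after 11 September 2048 for i = 0, 1, 2, …
11 November 2048 is 61 days after the start; 61 ÷ 13 = 4 remainder 9; since the remainder is 9, round up to i = 5. First occurrence in the window: #6 on 15 November 2048 (5×13 = 65 days in).
17 December 2048 is 97 days after the start; 97 ÷ 13 = 7 remainder 6. Last occurrence in the window: #8 on 11 December 2048.
Occurrences #6 through #8: 3 in total.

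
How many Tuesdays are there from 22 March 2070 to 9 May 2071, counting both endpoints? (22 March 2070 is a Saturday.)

22 March 2070 is a Saturday; the first Tuesday on or after it is 25 March 2070 (3 days later).
From 25 March 2070 to 9 May 2071: 281 + 129 = 410 days (rest of 2070, to 9 May 2071 in 2071).
410 ÷ 7 = 58 full weeks with remainder 4, so 58 more Tuesdays after the first → 59.

59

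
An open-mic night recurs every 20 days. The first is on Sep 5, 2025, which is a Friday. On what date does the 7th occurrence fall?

Jan 3, 2026

The 7th occurrence is 6 intervals after the first: 6 × 20 = 120 days after Sep 5, 2025.
Sep has 30 days — 25 days to the end of Sep leaves 95.
Oct has 31 days (64 left).
Nov has 30 days (34 left).
Dec has 31 days (3 left).
3 days into Jan → Jan 3, 2026.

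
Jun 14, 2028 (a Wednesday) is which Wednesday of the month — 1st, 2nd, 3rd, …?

Day 14 falls in week ⌈14/7⌉ of the month.
Days 1–7 hold the 1st Wednesday, 8–14 the 2nd, 15–21 the 3rd, 22–28 the 4th, 29–31 the 5th.
14 is in the range for the 2nd.

2nd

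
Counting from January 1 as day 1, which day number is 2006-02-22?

53

Days in months before February: 31 = 31.
Plus 22 days into February → day 53.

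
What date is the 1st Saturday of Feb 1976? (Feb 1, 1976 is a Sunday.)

Feb 7, 1976

Feb 1976 begins on a Sunday, so the first Saturday is Feb 7 (6 days later).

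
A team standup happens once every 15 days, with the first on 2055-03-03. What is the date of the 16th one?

2055-10-14

The 16th occurrence is 15 intervals after the first: 15 × 15 = 225 days after 2055-03-03.
March has 31 days — 28 days to the end of March leaves 197.
April has 30 days (167 left).
May has 31 days (136 left).
June has 30 days (106 left).
July has 31 days (75 left).
August has 31 days (44 left).
September has 30 days (14 left).
14 days into October → 2055-10-14.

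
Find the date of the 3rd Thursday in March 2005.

2005-03-17

The first Thursday of March 2005 is March 3.
The 3rd Thursday is 2 weeks later: 3 + 14 = 17.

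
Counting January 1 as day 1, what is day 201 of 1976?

January has 31 days (201 − 31 = 170 remain).
February has 29 days (170 − 29 = 141 remain).
March has 31 days (141 − 31 = 110 remain).
April has 30 days (110 − 30 = 80 remain).
May has 31 days (80 − 31 = 49 remain).
June has 30 days (49 − 30 = 19 remain).
19 into July → July 19.

19 July 1976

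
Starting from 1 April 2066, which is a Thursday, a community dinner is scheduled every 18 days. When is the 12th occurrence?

16 October 2066

The 12th occurrence is 11 intervals after the first: 11 × 18 = 198 days after 1 April 2066.
April has 30 days — 29 days to the end of April leaves 169.
May has 31 days (138 left).
June has 30 days (108 left).
July has 31 days (77 left).
August has 31 days (46 left).
September has 30 days (16 left).
16 days into October → 16 October 2066.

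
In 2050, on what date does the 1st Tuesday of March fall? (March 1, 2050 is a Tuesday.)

2050-03-01

March 2050 begins on a Tuesday, so the first Tuesday is March 1.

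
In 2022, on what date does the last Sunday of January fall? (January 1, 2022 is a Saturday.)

2022-01-30

January 2022 begins on a Saturday, so the first Sunday is January 2 (1 day later).
January 2022 has 31 days. Adding weeks: 2, 9, 16, 23, 30 — the last one ≤ 31 is the 30th.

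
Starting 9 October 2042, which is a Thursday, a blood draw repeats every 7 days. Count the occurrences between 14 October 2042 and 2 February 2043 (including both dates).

Occurrences land 7·i days after 9 October 2042 for i = 0, 1, 2, …
14 October 2042 is 5 days after the start; 5 ÷ 7 = 0 remainder 5; since the remainder is 5, round up to i = 1. First occurrence in the window: #2 on 16 October 2042 (1×7 = 7 days in).
2 February 2043 is 116 days after the start; 116 ÷ 7 = 16 remainder 4. Last occurrence in the window: #17 on 29 January 2043.
Occurrences #2 through #17: 16 in total.

16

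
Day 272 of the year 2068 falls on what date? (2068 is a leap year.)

Jan has 31 days (272 − 31 = 241 remain).
Feb has 29 days (241 − 29 = 212 remain).
Mar has 31 days (212 − 31 = 181 remain).
Apr has 30 days (181 − 30 = 151 remain).
May has 31 days (151 − 31 = 120 remain).
Jun has 30 days (120 − 30 = 90 remain).
Jul has 31 days (90 − 31 = 59 remain).
Aug has 31 days (59 − 31 = 28 remain).
28 into Sep → Sep 28.

Sep 28, 2068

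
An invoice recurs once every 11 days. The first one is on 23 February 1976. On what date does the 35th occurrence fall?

The 35th occurrence is 34 intervals after the first: 34 × 11 = 374 days after 23 February 1976.
February has 29 days — 6 days to the end of February leaves 368.
March has 31 days (337 left).
April has 30 days (307 left).
May has 31 days (276 left).
June has 30 days (246 left).
July has 31 days (215 left).
August has 31 days (184 left).
September has 30 days (154 left).
October has 31 days (123 left).
November has 30 days (93 left).
December has 31 days (62 left).
January has 31 days (31 left).
February has 28 days (3 left).
3 days into March → 3 March 1977.

3 March 1977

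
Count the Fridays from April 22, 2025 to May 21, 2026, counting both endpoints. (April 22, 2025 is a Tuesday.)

56

April 22, 2025 is a Tuesday; the first Friday on or after it is April 25, 2025 (3 days later).
From April 25, 2025 to May 21, 2026: 250 + 141 = 391 days (rest of 2025, to May 21, 2026 in 2026).
391 ÷ 7 = 55 full weeks with remainder 6, so 55 more Fridays after the first → 56.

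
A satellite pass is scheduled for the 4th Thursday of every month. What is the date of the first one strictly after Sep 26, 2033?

Sep 2033 starts on a Thursday; its first Thursday is the 1st, so the 4th Thursday is the 22nd — Sep 22, 2033.
That is not after Sep 26, 2033, so look at Oct 2033.
Oct 2033 starts on a Saturday; its first Thursday is the 6th, so the 4th Thursday is the 27th — Oct 27, 2033.

Oct 27, 2033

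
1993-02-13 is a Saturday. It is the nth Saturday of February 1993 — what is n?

2nd

Day 13 falls in week ⌈13/7⌉ of the month.
Days 1–7 hold the 1st Saturday, 8–14 the 2nd, 15–21 the 3rd, 22–28 the 4th, 29–31 the 5th.
13 is in the range for the 2nd.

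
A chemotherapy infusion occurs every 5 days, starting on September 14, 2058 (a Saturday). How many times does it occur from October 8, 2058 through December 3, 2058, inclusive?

12

Occurrences land 5·i days after September 14, 2058 for i = 0, 1, 2, …
October 8, 2058 is 24 days after the start; 24 ÷ 5 = 4 remainder 4; since the remainder is 4, round up to i = 5. First occurrence in the window: #6 on October 9, 2058 (5×5 = 25 days in).
December 3, 2058 is 80 days after the start; 80 ÷ 5 = 16 remainder 0. Last occurrence in the window: #17 on December 3, 2058.
Occurrences #6 through #17: 12 in total.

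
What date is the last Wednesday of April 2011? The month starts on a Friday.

April 27, 2011

April 2011 begins on a Friday, so the first Wednesday is April 6 (5 days later).
April 2011 has 30 days. Adding weeks: 6, 13, 20, 27 — the last one ≤ 30 is the 27th.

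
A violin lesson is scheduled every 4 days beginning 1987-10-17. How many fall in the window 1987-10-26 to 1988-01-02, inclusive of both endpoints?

Occurrences land 4·i days after 1987-10-17 for i = 0, 1, 2, …
1987-10-26 is 9 days after the start; 9 ÷ 4 = 2 remainder 1; since the remainder is 1, round up to i = 3. First occurrence in the window: #4 on 1987-10-29 (3×4 = 12 days in).
1988-01-02 is 77 days after the start; 77 ÷ 4 = 19 remainder 1. Last occurrence in the window: #20 on 1988-01-01.
Occurrences #4 through #20: 17 in total.

17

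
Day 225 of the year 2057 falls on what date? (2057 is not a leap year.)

January has 31 days (225 − 31 = 194 remain).
February has 28 days (194 − 28 = 166 remain).
March has 31 days (166 − 31 = 135 remain).
April has 30 days (135 − 30 = 105 remain).
May has 31 days (105 − 31 = 74 remain).
June has 30 days (74 − 30 = 44 remain).
July has 31 days (44 − 31 = 13 remain).
13 into August → August 13.

13 August 2057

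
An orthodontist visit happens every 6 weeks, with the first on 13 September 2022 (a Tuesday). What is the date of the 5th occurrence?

28 February 2023

The 5th occurrence is 4 intervals after the first: 4 × 42 = 168 days after 13 September 2022.
September has 30 days — 17 days to the end of September leaves 151.
October has 31 days (120 left).
November has 30 days (90 left).
December has 31 days (59 left).
January has 31 days (28 left).
28 days into February → 28 February 2023.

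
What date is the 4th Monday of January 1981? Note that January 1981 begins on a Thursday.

January 1981 begins on a Thursday, so the first Monday is January 5 (4 days later).
The 4th Monday is 3 weeks later: 5 + 21 = 26.

January 26, 1981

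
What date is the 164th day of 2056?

June 12, 2056

January has 31 days (164 − 31 = 133 remain).
February has 29 days (133 − 29 = 104 remain).
March has 31 days (104 − 31 = 73 remain).
April has 30 days (73 − 30 = 43 remain).
May has 31 days (43 − 31 = 12 remain).
12 into June → June 12.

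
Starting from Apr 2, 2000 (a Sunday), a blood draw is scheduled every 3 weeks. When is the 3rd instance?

The 3rd occurrence is 2 intervals after the first: 2 × 21 = 42 days after Apr 2, 2000.
Apr has 30 days — 28 days to the end of Apr leaves 14.
14 days into May → May 14, 2000.

May 14, 2000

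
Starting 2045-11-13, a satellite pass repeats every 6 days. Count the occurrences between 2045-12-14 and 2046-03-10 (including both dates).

14

Occurrences land 6·i days after 2045-11-13 for i = 0, 1, 2, …
2045-12-14 is 31 days after the start; 31 ÷ 6 = 5 remainder 1; since the remainder is 1, round up to i = 6. First occurrence in the window: #7 on 2045-12-19 (6×6 = 36 days in).
2046-03-10 is 117 days after the start; 117 ÷ 6 = 19 remainder 3. Last occurrence in the window: #20 on 2046-03-07.
Occurrences #7 through #20: 14 in total.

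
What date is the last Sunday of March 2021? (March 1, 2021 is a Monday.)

2021-03-28

March 2021 begins on a Monday, so the first Sunday is March 7 (6 days later).
March 2021 has 31 days. Adding weeks: 7, 14, 21, 28 — the last one ≤ 31 is the 28th.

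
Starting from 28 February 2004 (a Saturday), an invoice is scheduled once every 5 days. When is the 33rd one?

The 33rd occurrence is 32 intervals after the first: 32 × 5 = 160 days after 28 February 2004.
February has 29 days — 1 day to the end of February leaves 159.
March has 31 days (128 left).
April has 30 days (98 left).
May has 31 days (67 left).
June has 30 days (37 left).
July has 31 days (6 left).
6 days into August → 6 August 2004.

6 August 2004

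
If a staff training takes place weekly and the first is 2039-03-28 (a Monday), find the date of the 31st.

2039-10-24

The 31st occurrence is 30 intervals after the first: 30 × 7 = 210 days after 2039-03-28.
March has 31 days — 3 days to the end of March leaves 207.
April has 30 days (177 left).
May has 31 days (146 left).
June has 30 days (116 left).
July has 31 days (85 left).
August has 31 days (54 left).
September has 30 days (24 left).
24 days into October → 2039-10-24.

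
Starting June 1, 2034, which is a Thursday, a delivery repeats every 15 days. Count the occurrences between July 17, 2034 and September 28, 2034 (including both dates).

4

Occurrences land 15·i days after June 1, 2034 for i = 0, 1, 2, …
July 17, 2034 is 46 days after the start; 46 ÷ 15 = 3 remainder 1; since the remainder is 1, round up to i = 4. First occurrence in the window: #5 on July 31, 2034 (4×15 = 60 days in).
September 28, 2034 is 119 days after the start; 119 ÷ 15 = 7 remainder 14. Last occurrence in the window: #8 on September 14, 2034.
Occurrences #5 through #8: 4 in total.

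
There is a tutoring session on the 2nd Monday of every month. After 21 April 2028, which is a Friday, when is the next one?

8 May 2028

April 2028 starts on a Saturday; its first Monday is the 3rd, so the 2nd Monday is the 10th — 10 April 2028.
That is not after 21 April 2028, so look at May 2028.
May 2028 starts on a Monday; its first Monday is the 1st, so the 2nd Monday is the 8th — 8 May 2028.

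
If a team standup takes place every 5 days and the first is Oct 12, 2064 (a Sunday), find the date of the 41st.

Apr 30, 2065

The 41st occurrence is 40 intervals after the first: 40 × 5 = 200 days after Oct 12, 2064.
Oct has 31 days — 19 days to the end of Oct leaves 181.
Nov has 30 days (151 left).
Dec has 31 days (120 left).
Jan has 31 days (89 left).
Feb has 28 days (61 left).
Mar has 31 days (30 left).
30 days into Apr → Apr 30, 2065.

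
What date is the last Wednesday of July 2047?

The first Wednesday of July 2047 is July 3.
July 2047 has 31 days. Adding weeks: 3, 10, 17, 24, 31 — the last one ≤ 31 is the 31st.

July 31, 2047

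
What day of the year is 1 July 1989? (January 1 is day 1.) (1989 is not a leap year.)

Days in months before July: 31 + 28 + 31 + 30 + 31 + 30 = 181.
Plus 1 day into July → day 182.

182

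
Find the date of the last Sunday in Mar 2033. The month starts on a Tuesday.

Mar 27, 2033

Mar 2033 begins on a Tuesday, so the first Sunday is Mar 6 (5 days later).
Mar 2033 has 31 days. Adding weeks: 6, 13, 20, 27 — the last one ≤ 31 is the 27th.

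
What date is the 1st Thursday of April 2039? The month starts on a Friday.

April 7, 2039

April 2039 begins on a Friday, so the first Thursday is April 7 (6 days later).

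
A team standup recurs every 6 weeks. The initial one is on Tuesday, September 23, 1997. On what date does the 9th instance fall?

August 25, 1998

The 9th occurrence is 8 intervals after the first: 8 × 42 = 336 days after September 23, 1997.
September has 30 days — 7 days to the end of September leaves 329.
October has 31 days (298 left).
November has 30 days (268 left).
December has 31 days (237 left).
January has 31 days (206 left).
February has 28 days (178 left).
March has 31 days (147 left).
April has 30 days (117 left).
May has 31 days (86 left).
June has 30 days (56 left).
July has 31 days (25 left).
25 days into August → August 25, 1998.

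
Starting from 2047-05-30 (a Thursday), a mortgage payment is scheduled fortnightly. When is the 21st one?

The 21st occurrence is 20 intervals after the first: 20 × 14 = 280 days after 2047-05-30.
May has 31 days — 1 day to the end of May leaves 279.
June has 30 days (249 left).
July has 31 days (218 left).
August has 31 days (187 left).
September has 30 days (157 left).
October has 31 days (126 left).
November has 30 days (96 left).
December has 31 days (65 left).
January has 31 days (34 left).
February has 29 days (5 left).
5 days into March → 2048-03-05.

2048-03-05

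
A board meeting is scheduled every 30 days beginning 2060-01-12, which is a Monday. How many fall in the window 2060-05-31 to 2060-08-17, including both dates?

3

Occurrences land 30·i days after 2060-01-12 for i = 0, 1, 2, …
2060-05-31 is 140 days after the start; 140 ÷ 30 = 4 remainder 20; since the remainder is 20, round up to i = 5. First occurrence in the window: #6 on 2060-06-10 (5×30 = 150 days in).
2060-08-17 is 218 days after the start; 218 ÷ 30 = 7 remainder 8. Last occurrence in the window: #8 on 2060-08-09.
Occurrences #6 through #8: 3 in total.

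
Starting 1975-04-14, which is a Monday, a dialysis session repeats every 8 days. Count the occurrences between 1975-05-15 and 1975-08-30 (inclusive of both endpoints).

14

Occurrences land 8·i days after 1975-04-14 for i = 0, 1, 2, …
1975-05-15 is 31 days after the start; 31 ÷ 8 = 3 remainder 7; since the remainder is 7, round up to i = 4. First occurrence in the window: #5 on 1975-05-16 (4×8 = 32 days in).
1975-08-30 is 138 days after the start; 138 ÷ 8 = 17 remainder 2. Last occurrence in the window: #18 on 1975-08-28.
Occurrences #5 through #18: 14 in total.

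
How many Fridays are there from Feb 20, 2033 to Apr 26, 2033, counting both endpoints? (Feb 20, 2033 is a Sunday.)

Feb 20, 2033 is a Sunday; the first Friday on or after it is Feb 25, 2033 (5 days later).
From Feb 25, 2033 to Apr 26, 2033: 3 + 31 + 26 = 60 days (rest of Feb, Mar, Apr).
60 ÷ 7 = 8 full weeks with remainder 4, so 8 more Fridays after the first → 9.

9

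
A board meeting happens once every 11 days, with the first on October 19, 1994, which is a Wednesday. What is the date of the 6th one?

December 13, 1994

The 6th occurrence is 5 intervals after the first: 5 × 11 = 55 days after October 19, 1994.
October has 31 days — 12 days to the end of October leaves 43.
November has 30 days (13 left).
13 days into December → December 13, 1994.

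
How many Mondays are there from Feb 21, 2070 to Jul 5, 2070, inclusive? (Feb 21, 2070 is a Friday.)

Feb 21, 2070 is a Friday; the first Monday on or after it is Feb 24, 2070 (3 days later).
From Feb 24, 2070 to Jul 5, 2070: 4 + 31 + 30 + 31 + 30 + 5 = 131 days (rest of Feb, Mar, Apr, May, Jun, Jul).
131 ÷ 7 = 18 full weeks with remainder 5, so 18 more Mondays after the first → 19.

19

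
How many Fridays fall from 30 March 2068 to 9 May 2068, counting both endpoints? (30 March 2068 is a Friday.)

30 March 2068 is a Friday; the first Friday on or after it is 30 March 2068.
From 30 March 2068 to 9 May 2068: 1 + 30 + 9 = 40 days (rest of March, April, May).
40 ÷ 7 = 5 full weeks with remainder 5, so 5 more Fridays after the first → 6.

6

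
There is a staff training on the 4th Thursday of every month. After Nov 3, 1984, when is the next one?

Nov 1984 starts on a Thursday; its first Thursday is the 1st, so the 4th Thursday is the 22nd — Nov 22, 1984.
Nov 22, 1984 is after Nov 3, 1984, so that is the next one.

Nov 22, 1984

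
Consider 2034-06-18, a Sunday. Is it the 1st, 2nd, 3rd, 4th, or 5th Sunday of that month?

3rd

Day 18 falls in week ⌈18/7⌉ of the month.
Days 1–7 hold the 1st Sunday, 8–14 the 2nd, 15–21 the 3rd, 22–28 the 4th, 29–31 the 5th.
18 is in the range for the 3rd.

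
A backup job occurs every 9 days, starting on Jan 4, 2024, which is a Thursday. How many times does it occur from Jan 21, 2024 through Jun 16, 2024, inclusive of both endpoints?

17

Occurrences land 9·i days after Jan 4, 2024 for i = 0, 1, 2, …
Jan 21, 2024 is 17 days after the start; 17 ÷ 9 = 1 remainder 8; since the remainder is 8, round up to i = 2. First occurrence in the window: #3 on Jan 22, 2024 (2×9 = 18 days in).
Jun 16, 2024 is 164 days after the start; 164 ÷ 9 = 18 remainder 2. Last occurrence in the window: #19 on Jun 14, 2024.
Occurrences #3 through #19: 17 in total.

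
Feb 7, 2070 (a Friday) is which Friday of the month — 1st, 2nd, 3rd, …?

1st

Day 7 falls in week ⌈7/7⌉ of the month.
Days 1–7 hold the 1st Friday, 8–14 the 2nd, 15–21 the 3rd, 22–28 the 4th, 29–31 the 5th.
7 is in the range for the 1st.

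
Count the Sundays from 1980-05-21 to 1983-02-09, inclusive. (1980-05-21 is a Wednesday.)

142

1980-05-21 is a Wednesday; the first Sunday on or after it is 1980-05-25 (4 days later).
From 1980-05-25 to 1983-02-09: 220 + 365 + 365 + 40 = 990 days (rest of 1980, 1981, 1982, to 1983-02-09 in 1983).
990 ÷ 7 = 141 full weeks with remainder 3, so 141 more Sundays after the first → 142.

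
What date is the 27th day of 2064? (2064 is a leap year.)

27 into January → January 27.

27 January 2064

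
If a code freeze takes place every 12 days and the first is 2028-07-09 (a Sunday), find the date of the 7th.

The 7th occurrence is 6 intervals after the first: 6 × 12 = 72 days after 2028-07-09.
July has 31 days — 22 days to the end of July leaves 50.
August has 31 days (19 left).
19 days into September → 2028-09-19.

2028-09-19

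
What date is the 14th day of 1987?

January 14, 1987

14 into January → January 14.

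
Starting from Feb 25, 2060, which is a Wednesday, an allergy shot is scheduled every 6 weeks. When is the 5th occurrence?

The 5th occurrence is 4 intervals after the first: 4 × 42 = 168 days after Feb 25, 2060.
Feb has 29 days — 4 days to the end of Feb leaves 164.
Mar has 31 days (133 left).
Apr has 30 days (103 left).
May has 31 days (72 left).
Jun has 30 days (42 left).
Jul has 31 days (11 left).
11 days into Aug → Aug 11, 2060.

Aug 11, 2060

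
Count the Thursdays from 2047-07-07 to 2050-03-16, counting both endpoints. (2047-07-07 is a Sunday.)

2047-07-07 is a Sunday; the first Thursday on or after it is 2047-07-11 (4 days later).
From 2047-07-11 to 2050-03-16: 173 + 366 + 365 + 75 = 979 days (rest of 2047, 2048, 2049, to 2050-03-16 in 2050).
979 ÷ 7 = 139 full weeks with remainder 6, so 139 more Thursdays after the first → 140.

140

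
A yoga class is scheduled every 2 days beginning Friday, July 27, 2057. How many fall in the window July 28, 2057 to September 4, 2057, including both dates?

Occurrences land 2·i days after July 27, 2057 for i = 0, 1, 2, …
July 28, 2057 is 1 day after the start; 1 ÷ 2 = 0 remainder 1; since the remainder is 1, round up to i = 1. First occurrence in the window: #2 on July 29, 2057 (1×2 = 2 days in).
September 4, 2057 is 39 days after the start; 39 ÷ 2 = 19 remainder 1. Last occurrence in the window: #20 on September 3, 2057.
Occurrences #2 through #20: 19 in total.

19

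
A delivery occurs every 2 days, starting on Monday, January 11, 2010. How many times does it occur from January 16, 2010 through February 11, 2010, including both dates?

Occurrences land 2·i days after January 11, 2010 for i = 0, 1, 2, …
January 16, 2010 is 5 days after the start; 5 ÷ 2 = 2 remainder 1; since the remainder is 1, round up to i = 3. First occurrence in the window: #4 on January 17, 2010 (3×2 = 6 days in).
February 11, 2010 is 31 days after the start; 31 ÷ 2 = 15 remainder 1. Last occurrence in the window: #16 on February 10, 2010.
Occurrences #4 through #16: 13 in total.

13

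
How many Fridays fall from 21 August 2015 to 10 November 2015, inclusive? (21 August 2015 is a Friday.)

21 August 2015 is a Friday; the first Friday on or after it is 21 August 2015.
From 21 August 2015 to 10 November 2015: 10 + 30 + 31 + 10 = 81 days (rest of August, September, October, November).
81 ÷ 7 = 11 full weeks with remainder 4, so 11 more Fridays after the first → 12.

12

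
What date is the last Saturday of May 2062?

The first Saturday of May 2062 is May 6.
May 2062 has 31 days. Adding weeks: 6, 13, 20, 27 — the last one ≤ 31 is the 27th.

27 May 2062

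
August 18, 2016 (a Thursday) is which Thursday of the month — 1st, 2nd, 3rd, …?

Day 18 falls in week ⌈18/7⌉ of the month.
Days 1–7 hold the 1st Thursday, 8–14 the 2nd, 15–21 the 3rd, 22–28 the 4th, 29–31 the 5th.
18 is in the range for the 3rd.

3rd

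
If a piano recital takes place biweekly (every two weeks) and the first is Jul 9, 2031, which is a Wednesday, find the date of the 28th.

The 28th occurrence is 27 intervals after the first: 27 × 14 = 378 days after Jul 9, 2031.
Jul has 31 days — 22 days to the end of Jul leaves 356.
Aug has 31 days (325 left).
Sep has 30 days (295 left).
Oct has 31 days (264 left).
Nov has 30 days (234 left).
Dec has 31 days (203 left).
Jan has 31 days (172 left).
Feb has 29 days (143 left).
Mar has 31 days (112 left).
Apr has 30 days (82 left).
May has 31 days (51 left).
Jun has 30 days (21 left).
21 days into Jul → Jul 21, 2032.

Jul 21, 2032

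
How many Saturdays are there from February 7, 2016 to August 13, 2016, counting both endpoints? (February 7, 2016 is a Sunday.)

27

February 7, 2016 is a Sunday; the first Saturday on or after it is February 13, 2016 (6 days later).
From February 13, 2016 to August 13, 2016: 16 + 31 + 30 + 31 + 30 + 31 + 13 = 182 days (rest of February, March, April, May, June, July, August).
182 ÷ 7 = 26 full weeks with remainder 0, so 26 more Saturdays after the first → 27.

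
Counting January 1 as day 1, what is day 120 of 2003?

Jan has 31 days (120 − 31 = 89 remain).
Feb has 28 days (89 − 28 = 61 remain).
Mar has 31 days (61 − 31 = 30 remain).
30 into Apr → Apr 30.

Apr 30, 2003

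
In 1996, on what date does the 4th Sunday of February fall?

February 1996 begins on a Thursday, so the first Sunday is February 4 (3 days later).
The 4th Sunday is 3 weeks later: 4 + 21 = 25.

25 February 1996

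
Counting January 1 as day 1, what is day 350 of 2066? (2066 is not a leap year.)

January has 31 days (350 − 31 = 319 remain).
February has 28 days (319 − 28 = 291 remain).
March has 31 days (291 − 31 = 260 remain).
April has 30 days (260 − 30 = 230 remain).
May has 31 days (230 − 31 = 199 remain).
June has 30 days (199 − 30 = 169 remain).
July has 31 days (169 − 31 = 138 remain).
August has 31 days (138 − 31 = 107 remain).
September has 30 days (107 − 30 = 77 remain).
October has 31 days (77 − 31 = 46 remain).
November has 30 days (46 − 30 = 16 remain).
16 into December → December 16.

16 December 2066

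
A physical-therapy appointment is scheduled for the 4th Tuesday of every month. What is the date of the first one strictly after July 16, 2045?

July 25, 2045

July 2045 starts on a Saturday; its first Tuesday is the 4th, so the 4th Tuesday is the 25th — July 25, 2045.
July 25, 2045 is after July 16, 2045, so that is the next one.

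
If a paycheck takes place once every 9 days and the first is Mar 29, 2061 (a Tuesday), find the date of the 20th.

The 20th occurrence is 19 intervals after the first: 19 × 9 = 171 days after Mar 29, 2061.
Mar has 31 days — 2 days to the end of Mar leaves 169.
Apr has 30 days (139 left).
May has 31 days (108 left).
Jun has 30 days (78 left).
Jul has 31 days (47 left).
Aug has 31 days (16 left).
16 days into Sep → Sep 16, 2061.

Sep 16, 2061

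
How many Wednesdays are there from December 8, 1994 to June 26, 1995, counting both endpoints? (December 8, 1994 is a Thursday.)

December 8, 1994 is a Thursday; the first Wednesday on or after it is December 14, 1994 (6 days later).
From December 14, 1994 to June 26, 1995: 17 + 31 + 28 + 31 + 30 + 31 + 26 = 194 days (rest of December, January, February, March, April, May, June).
194 ÷ 7 = 27 full weeks with remainder 5, so 27 more Wednesdays after the first → 28.

28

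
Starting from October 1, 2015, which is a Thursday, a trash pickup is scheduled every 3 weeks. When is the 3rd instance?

November 12, 2015

The 3rd occurrence is 2 intervals after the first: 2 × 21 = 42 days after October 1, 2015.
October has 31 days — 30 days to the end of October leaves 12.
12 days into November → November 12, 2015.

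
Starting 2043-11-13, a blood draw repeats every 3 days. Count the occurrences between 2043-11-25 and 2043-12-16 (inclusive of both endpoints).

8

Occurrences land 3·i days after 2043-11-13 for i = 0, 1, 2, …
2043-11-25 is 12 days after the start; 12 ÷ 3 = 4 remainder 0. First occurrence in the window: #5 on 2043-11-25 (4×3 = 12 days in).
2043-12-16 is 33 days after the start; 33 ÷ 3 = 11 remainder 0. Last occurrence in the window: #12 on 2043-12-16.
Occurrences #5 through #12: 8 in total.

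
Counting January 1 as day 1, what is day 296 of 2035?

Oct 23, 2035

Jan has 31 days (296 − 31 = 265 remain).
Feb has 28 days (265 − 28 = 237 remain).
Mar has 31 days (237 − 31 = 206 remain).
Apr has 30 days (206 − 30 = 176 remain).
May has 31 days (176 − 31 = 145 remain).
Jun has 30 days (145 − 30 = 115 remain).
Jul has 31 days (115 − 31 = 84 remain).
Aug has 31 days (84 − 31 = 53 remain).
Sep has 30 days (53 − 30 = 23 remain).
23 into Oct → Oct 23.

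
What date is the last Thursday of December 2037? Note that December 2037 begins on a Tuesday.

December 2037 begins on a Tuesday, so the first Thursday is December 3 (2 days later).
December 2037 has 31 days. Adding weeks: 3, 10, 17, 24, 31 — the last one ≤ 31 is the 31st.

2037-12-31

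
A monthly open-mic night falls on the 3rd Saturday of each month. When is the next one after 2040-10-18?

October 2040 starts on a Monday; its first Saturday is the 6th, so the 3rd Saturday is the 20th — 2040-10-20.
2040-10-20 is after 2040-10-18, so that is the next one.

2040-10-20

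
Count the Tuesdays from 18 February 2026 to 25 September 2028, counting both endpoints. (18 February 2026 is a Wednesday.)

135

18 February 2026 is a Wednesday; the first Tuesday on or after it is 24 February 2026 (6 days later).
From 24 February 2026 to 25 September 2028: 310 + 365 + 269 = 944 days (rest of 2026, 2027, to 25 September 2028 in 2028).
944 ÷ 7 = 134 full weeks with remainder 6, so 134 more Tuesdays after the first → 135.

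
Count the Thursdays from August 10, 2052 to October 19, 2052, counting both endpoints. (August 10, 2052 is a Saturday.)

August 10, 2052 is a Saturday; the first Thursday on or after it is August 15, 2052 (5 days later).
From August 15, 2052 to October 19, 2052: 16 + 30 + 19 = 65 days (rest of August, September, October).
65 ÷ 7 = 9 full weeks with remainder 2, so 9 more Thursdays after the first → 10.

10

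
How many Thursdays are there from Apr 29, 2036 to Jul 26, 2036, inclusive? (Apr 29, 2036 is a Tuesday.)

Apr 29, 2036 is a Tuesday; the first Thursday on or after it is May 1, 2036 (2 days later).
From May 1, 2036 to Jul 26, 2036: 30 + 30 + 26 = 86 days (rest of May, Jun, Jul).
86 ÷ 7 = 12 full weeks with remainder 2, so 12 more Thursdays after the first → 13.

13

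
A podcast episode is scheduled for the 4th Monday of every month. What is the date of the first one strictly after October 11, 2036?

October 27, 2036

October 2036 starts on a Wednesday; its first Monday is the 6th, so the 4th Monday is the 27th — October 27, 2036.
October 27, 2036 is after October 11, 2036, so that is the next one.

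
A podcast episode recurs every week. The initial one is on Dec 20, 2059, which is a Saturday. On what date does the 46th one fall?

Oct 30, 2060

The 46th occurrence is 45 intervals after the first: 45 × 7 = 315 days after Dec 20, 2059.
Dec has 31 days — 11 days to the end of Dec leaves 304.
Jan has 31 days (273 left).
Feb has 29 days (244 left).
Mar has 31 days (213 left).
Apr has 30 days (183 left).
May has 31 days (152 left).
Jun has 30 days (122 left).
Jul has 31 days (91 left).
Aug has 31 days (60 left).
Sep has 30 days (30 left).
30 days into Oct → Oct 30, 2060.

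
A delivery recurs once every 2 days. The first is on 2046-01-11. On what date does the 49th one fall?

2046-04-17

The 49th occurrence is 48 intervals after the first: 48 × 2 = 96 days after 2046-01-11.
January has 31 days — 20 days to the end of January leaves 76.
February has 28 days (48 left).
March has 31 days (17 left).
17 days into April → 2046-04-17.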